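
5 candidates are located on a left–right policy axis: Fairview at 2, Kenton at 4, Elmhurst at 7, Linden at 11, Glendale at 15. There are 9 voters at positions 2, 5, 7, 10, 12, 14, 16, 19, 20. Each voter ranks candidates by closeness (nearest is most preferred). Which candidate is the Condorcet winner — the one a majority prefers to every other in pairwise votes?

Linden

With single-peaked preferences on a line, the Condorcet winner is the candidate closest to the median voter.
The median voter (position 12) is closest to Linden at 11.
Check: Linden vs Glendale — voters closer to Linden: 5 of 9.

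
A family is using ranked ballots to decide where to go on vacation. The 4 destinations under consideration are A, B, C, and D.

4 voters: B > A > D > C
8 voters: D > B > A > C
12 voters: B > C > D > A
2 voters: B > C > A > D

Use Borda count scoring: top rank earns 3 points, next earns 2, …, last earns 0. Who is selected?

B

Borda scores:
  A: 4·2 + 8·1 + 12·0 + 2·1 = 18
  B: 4·3 + 8·2 + 12·3 + 2·3 = 70
  C: 4·0 + 8·0 + 12·2 + 2·2 = 28
  D: 4·1 + 8·3 + 12·1 + 2·0 = 40
B has the highest total.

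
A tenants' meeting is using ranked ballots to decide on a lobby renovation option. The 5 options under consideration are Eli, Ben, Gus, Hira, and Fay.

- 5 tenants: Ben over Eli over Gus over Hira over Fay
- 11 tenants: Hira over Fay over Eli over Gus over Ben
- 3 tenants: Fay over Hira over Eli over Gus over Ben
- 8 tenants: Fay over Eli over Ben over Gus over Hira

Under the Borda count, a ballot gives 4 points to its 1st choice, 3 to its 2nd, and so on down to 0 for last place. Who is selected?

Borda scores:
  Eli: 5·3 + 11·2 + 3·2 + 8·3 = 67
  Ben: 5·4 + 11·0 + 3·0 + 8·2 = 36
  Gus: 5·2 + 11·1 + 3·1 + 8·1 = 32
  Hira: 5·1 + 11·4 + 3·3 + 8·0 = 58
  Fay: 5·0 + 11·3 + 3·4 + 8·4 = 77
Fay has the highest total.

Fay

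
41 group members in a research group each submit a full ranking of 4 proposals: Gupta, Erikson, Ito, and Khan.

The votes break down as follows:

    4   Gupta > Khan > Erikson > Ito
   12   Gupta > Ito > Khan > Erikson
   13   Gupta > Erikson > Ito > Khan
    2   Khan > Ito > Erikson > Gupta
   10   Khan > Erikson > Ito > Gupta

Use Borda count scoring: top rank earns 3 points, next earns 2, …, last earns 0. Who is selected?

Borda scores:
  Gupta: 4·3 + 12·3 + 13·3 + 2·0 + 10·0 = 87
  Erikson: 4·1 + 12·0 + 13·2 + 2·1 + 10·2 = 52
  Ito: 4·0 + 12·2 + 13·1 + 2·2 + 10·1 = 51
  Khan: 4·2 + 12·1 + 13·0 + 2·3 + 10·3 = 56
Gupta has the highest total.

Gupta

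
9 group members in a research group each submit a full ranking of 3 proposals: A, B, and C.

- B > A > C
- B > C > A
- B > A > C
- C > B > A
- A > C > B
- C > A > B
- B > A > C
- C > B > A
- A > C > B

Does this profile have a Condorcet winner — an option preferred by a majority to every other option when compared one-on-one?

Head-to-head results (9 voters total):
A vs B: B wins 6–3.
A vs C: A wins 5–4.
B vs C: C wins 5–4.
No candidate beats all others: A beats C beats B beats A, a majority cycle.

No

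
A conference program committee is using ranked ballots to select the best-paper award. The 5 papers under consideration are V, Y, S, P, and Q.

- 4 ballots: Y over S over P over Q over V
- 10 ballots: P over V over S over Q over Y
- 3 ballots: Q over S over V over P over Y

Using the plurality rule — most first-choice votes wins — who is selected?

P

First-place vote totals:
  V: 0
  Y: 4
  S: 0
  P: 10
  Q: 3
P has the most first-place votes.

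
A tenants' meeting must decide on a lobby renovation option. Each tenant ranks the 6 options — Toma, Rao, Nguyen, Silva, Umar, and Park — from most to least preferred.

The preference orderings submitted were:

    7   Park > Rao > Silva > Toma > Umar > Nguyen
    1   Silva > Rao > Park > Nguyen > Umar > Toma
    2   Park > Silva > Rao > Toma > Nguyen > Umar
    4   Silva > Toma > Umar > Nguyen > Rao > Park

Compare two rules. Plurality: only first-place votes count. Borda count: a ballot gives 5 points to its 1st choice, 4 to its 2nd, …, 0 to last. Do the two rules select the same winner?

Plurality first-place counts: Toma 0, Rao 0, Nguyen 0, Silva 5, Umar 0, Park 9 → Park.
Borda totals: Toma 34, Rao 42, Nguyen 12, Silva 54, Umar 20, Park 48 → Silva.
The two rules disagree: plurality picks Park, Borda picks Silva.

No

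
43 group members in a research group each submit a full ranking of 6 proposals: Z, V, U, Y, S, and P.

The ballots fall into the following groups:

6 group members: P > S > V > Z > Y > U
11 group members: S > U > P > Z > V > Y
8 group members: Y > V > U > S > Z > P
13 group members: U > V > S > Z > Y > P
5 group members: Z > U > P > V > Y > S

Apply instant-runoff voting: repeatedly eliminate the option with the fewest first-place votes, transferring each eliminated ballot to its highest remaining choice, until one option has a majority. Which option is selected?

U

Round 1: U 13, S 11, Y 8, P 6, Z 5, V 0. V has the fewest and is eliminated.
Round 2: U 13, S 11, Y 8, P 6, Z 5. Z has the fewest and is eliminated.
Round 3: U 18, S 11, Y 8, P 6. P has the fewest and is eliminated.
Round 4: U 18, S 17, Y 8. Y has the fewest and is eliminated.
Round 5: U 26, S 17. U has a majority.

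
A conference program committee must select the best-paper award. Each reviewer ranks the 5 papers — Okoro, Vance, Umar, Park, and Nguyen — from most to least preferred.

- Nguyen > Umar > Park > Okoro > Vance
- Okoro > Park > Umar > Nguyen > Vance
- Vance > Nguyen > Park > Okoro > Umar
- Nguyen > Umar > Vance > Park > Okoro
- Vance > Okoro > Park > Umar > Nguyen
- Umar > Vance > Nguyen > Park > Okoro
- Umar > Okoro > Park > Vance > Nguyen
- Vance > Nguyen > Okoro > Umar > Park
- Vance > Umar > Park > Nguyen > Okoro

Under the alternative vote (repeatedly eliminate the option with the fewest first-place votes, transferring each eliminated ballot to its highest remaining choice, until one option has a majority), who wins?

Round 1: Vance 4, Umar 2, Nguyen 2, Okoro 1, Park 0. Park has the fewest and is eliminated.
Round 2: Vance 4, Umar 2, Nguyen 2, Okoro 1. Okoro has the fewest and is eliminated.
Round 3: Vance 4, Umar 3, Nguyen 2. Nguyen has the fewest and is eliminated.
Round 4: Umar 5, Vance 4. Umar has a majority.

Umar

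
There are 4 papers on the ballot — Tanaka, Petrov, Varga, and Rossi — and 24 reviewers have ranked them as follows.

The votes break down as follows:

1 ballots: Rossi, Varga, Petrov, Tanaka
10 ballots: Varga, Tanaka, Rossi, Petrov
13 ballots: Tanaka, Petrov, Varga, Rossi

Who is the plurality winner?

Tanaka

First-place vote totals:
  Tanaka: 13
  Petrov: 0
  Varga: 10
  Rossi: 1
Tanaka has the most first-place votes.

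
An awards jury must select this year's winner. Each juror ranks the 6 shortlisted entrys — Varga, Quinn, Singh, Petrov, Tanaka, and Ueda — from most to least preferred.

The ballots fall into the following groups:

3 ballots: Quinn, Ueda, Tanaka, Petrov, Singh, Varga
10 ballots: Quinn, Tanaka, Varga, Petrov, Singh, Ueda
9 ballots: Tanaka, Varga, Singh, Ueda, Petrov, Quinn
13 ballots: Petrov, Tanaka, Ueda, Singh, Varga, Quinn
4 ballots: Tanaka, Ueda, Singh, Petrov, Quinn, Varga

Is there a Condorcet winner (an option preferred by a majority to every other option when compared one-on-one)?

Head-to-head results (39 voters total):
Varga vs Quinn: Varga wins 22–17.
Varga vs Singh: Singh wins 20–19.
Varga vs Petrov: Petrov wins 20–19.
Varga vs Tanaka: Tanaka wins 39–0.
Varga vs Ueda: Ueda wins 20–19.
Quinn vs Singh: Singh wins 26–13.
Quinn vs Petrov: Petrov wins 26–13.
Quinn vs Tanaka: Tanaka wins 26–13.
Quinn vs Ueda: Ueda wins 26–13.
Singh vs Petrov: Petrov wins 26–13.
Singh vs Tanaka: Tanaka wins 39–0.
Singh vs Ueda: Ueda wins 20–19.
Petrov vs Tanaka: Tanaka wins 26–13.
Petrov vs Ueda: Petrov wins 23–16.
Tanaka vs Ueda: Tanaka wins 36–3.
Tanaka beats each rival — Varga (39–0), Quinn (26–13), Singh (39–0), Petrov (26–13), Ueda (36–3) — so Tanaka is the Condorcet winner.

Yes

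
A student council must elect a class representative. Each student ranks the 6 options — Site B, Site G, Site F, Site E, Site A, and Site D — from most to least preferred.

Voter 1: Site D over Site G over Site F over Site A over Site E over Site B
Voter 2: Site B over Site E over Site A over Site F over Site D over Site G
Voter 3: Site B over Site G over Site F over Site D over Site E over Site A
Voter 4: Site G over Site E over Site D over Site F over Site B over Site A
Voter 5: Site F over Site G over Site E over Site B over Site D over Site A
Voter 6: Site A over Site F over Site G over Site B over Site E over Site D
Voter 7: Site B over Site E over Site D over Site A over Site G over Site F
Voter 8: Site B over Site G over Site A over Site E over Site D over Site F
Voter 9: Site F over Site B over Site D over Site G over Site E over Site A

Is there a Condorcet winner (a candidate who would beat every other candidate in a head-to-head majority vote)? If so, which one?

Head-to-head results (9 voters total):
Site B vs Site G: Site B wins 5–4.
Site B vs Site F: Site F wins 5–4.
Site B vs Site E: Site B wins 6–3.
Site B vs Site A: Site B wins 7–2.
Site B vs Site D: Site B wins 7–2.
Site G vs Site F: Site G wins 5–4.
Site G vs Site E: Site G wins 7–2.
Site G vs Site A: Site G wins 6–3.
Site G vs Site D: Site G wins 5–4.
Site F vs Site E: Site F wins 5–4.
Site F vs Site A: Site F wins 5–4.
Site F vs Site D: Site F wins 5–4.
Site E vs Site A: Site E wins 6–3.
Site E vs Site D: Site E wins 6–3.
Site A vs Site D: Site D wins 6–3.
No candidate beats all others: Site B beats Site G beats Site F beats Site B, a majority cycle.

There is no Condorcet winner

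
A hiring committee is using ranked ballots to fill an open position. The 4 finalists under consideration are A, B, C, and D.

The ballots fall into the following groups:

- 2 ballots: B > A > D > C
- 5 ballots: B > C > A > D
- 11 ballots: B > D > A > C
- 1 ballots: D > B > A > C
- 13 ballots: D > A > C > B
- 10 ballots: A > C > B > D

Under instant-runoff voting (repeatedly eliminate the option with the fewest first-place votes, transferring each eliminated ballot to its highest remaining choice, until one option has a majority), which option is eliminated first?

Round 1: B 18, D 14, A 10, C 0. C has the fewest and is eliminated.
Round 2: B 18, D 14, A 10. A has the fewest and is eliminated.
Round 3: B 28, D 14. B has a majority.

C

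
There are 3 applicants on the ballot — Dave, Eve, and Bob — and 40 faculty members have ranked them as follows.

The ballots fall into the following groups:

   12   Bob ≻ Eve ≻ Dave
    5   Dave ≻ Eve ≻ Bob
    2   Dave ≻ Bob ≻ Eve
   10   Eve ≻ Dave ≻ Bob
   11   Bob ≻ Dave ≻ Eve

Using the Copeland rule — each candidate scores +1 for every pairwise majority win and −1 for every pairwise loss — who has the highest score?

Bob

Pairwise results:
  Dave vs Eve: Eve wins 22–18.
  Dave vs Bob: Bob wins 23–17.
  Eve vs Bob: Bob wins 25–15.
Copeland scores (wins − losses):
  Dave: 0 − 2 = -2
  Eve: 1 − 1 = 0
  Bob: 2 − 0 = 2
Bob has the best Copeland score.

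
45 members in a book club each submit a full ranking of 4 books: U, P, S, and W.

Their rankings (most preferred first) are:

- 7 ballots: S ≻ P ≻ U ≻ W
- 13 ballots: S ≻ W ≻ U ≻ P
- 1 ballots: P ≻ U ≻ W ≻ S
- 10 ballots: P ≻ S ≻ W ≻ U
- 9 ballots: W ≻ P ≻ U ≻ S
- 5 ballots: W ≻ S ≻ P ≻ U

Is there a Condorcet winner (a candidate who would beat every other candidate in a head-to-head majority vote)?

Head-to-head results (45 voters total):
U vs P: P wins 32–13.
U vs S: S wins 35–10.
U vs W: W wins 37–8.
P vs S: S wins 25–20.
P vs W: W wins 27–18.
S vs W: S wins 30–15.
S beats each rival — U (35–10), P (25–20), W (30–15) — so S is the Condorcet winner.

Yes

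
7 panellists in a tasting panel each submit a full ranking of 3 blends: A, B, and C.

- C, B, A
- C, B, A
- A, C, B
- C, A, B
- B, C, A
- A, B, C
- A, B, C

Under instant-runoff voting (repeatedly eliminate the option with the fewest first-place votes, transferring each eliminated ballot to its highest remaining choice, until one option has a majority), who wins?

Round 1: A 3, C 3, B 1. B has the fewest and is eliminated.
Round 2: C 4, A 3. C has a majority.

C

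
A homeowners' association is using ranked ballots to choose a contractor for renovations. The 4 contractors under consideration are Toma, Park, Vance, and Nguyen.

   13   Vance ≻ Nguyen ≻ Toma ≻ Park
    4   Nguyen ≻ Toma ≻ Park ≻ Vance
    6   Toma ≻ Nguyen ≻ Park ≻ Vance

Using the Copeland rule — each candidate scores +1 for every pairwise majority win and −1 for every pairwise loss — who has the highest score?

Vance

Pairwise results:
  Toma vs Park: Toma wins 23–0.
  Toma vs Vance: Vance wins 13–10.
  Toma vs Nguyen: Nguyen wins 17–6.
  Park vs Vance: Vance wins 13–10.
  Park vs Nguyen: Nguyen wins 23–0.
  Vance vs Nguyen: Vance wins 13–10.
Copeland scores (wins − losses):
  Toma: 1 − 2 = -1
  Park: 0 − 3 = -3
  Vance: 3 − 0 = 3
  Nguyen: 2 − 1 = 1
Vance has the best Copeland score.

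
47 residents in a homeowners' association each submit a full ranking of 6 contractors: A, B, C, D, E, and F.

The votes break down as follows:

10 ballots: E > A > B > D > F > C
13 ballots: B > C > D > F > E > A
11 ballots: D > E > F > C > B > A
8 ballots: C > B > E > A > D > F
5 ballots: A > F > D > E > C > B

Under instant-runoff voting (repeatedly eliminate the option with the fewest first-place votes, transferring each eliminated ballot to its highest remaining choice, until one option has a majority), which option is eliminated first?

F

Round 1: B 13, D 11, E 10, C 8, A 5, F 0. F has the fewest and is eliminated.
Round 2: B 13, D 11, E 10, C 8, A 5. A has the fewest and is eliminated.
Round 3: D 16, B 13, E 10, C 8. C has the fewest and is eliminated.
Round 4: B 21, D 16, E 10. E has the fewest and is eliminated.
Round 5: B 31, D 16. B has a majority.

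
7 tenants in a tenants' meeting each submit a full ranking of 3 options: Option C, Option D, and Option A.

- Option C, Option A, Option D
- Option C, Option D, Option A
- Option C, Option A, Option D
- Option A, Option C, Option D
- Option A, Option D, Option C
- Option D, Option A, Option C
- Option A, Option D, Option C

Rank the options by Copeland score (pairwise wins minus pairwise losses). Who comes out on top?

Pairwise results:
  Option C vs Option D: Option C wins 4–3.
  Option C vs Option A: Option A wins 4–3.
  Option D vs Option A: Option A wins 5–2.
Copeland scores (wins − losses):
  Option C: 1 − 1 = 0
  Option D: 0 − 2 = -2
  Option A: 2 − 0 = 2
Option A has the best Copeland score.

Option A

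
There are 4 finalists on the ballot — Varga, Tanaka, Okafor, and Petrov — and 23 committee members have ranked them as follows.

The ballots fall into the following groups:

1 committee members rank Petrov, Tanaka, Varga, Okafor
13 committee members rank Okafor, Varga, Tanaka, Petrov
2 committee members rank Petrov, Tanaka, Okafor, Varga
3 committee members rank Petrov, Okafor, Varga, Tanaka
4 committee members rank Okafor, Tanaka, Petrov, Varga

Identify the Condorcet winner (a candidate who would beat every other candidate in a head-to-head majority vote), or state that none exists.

Okafor

Head-to-head results (23 voters total):
Varga vs Tanaka: Varga wins 16–7.
Varga vs Okafor: Okafor wins 22–1.
Varga vs Petrov: Varga wins 13–10.
Tanaka vs Okafor: Okafor wins 20–3.
Tanaka vs Petrov: Tanaka wins 17–6.
Okafor vs Petrov: Okafor wins 17–6.
Okafor beats each rival — Varga (22–1), Tanaka (20–3), Petrov (17–6) — so Okafor is the Condorcet winner.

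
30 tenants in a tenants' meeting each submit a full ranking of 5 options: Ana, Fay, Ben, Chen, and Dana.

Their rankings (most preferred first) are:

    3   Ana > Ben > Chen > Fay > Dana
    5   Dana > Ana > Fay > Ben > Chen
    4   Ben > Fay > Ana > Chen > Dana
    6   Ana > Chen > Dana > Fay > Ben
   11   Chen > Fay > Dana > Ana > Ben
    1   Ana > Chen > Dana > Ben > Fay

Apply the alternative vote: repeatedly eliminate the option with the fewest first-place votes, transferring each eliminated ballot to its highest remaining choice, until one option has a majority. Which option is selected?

Ana

Round 1: Chen 11, Ana 10, Dana 5, Ben 4, Fay 0. Fay has the fewest and is eliminated.
Round 2: Chen 11, Ana 10, Dana 5, Ben 4. Ben has the fewest and is eliminated.
Round 3: Ana 14, Chen 11, Dana 5. Dana has the fewest and is eliminated.
Round 4: Ana 19, Chen 11. Ana has a majority.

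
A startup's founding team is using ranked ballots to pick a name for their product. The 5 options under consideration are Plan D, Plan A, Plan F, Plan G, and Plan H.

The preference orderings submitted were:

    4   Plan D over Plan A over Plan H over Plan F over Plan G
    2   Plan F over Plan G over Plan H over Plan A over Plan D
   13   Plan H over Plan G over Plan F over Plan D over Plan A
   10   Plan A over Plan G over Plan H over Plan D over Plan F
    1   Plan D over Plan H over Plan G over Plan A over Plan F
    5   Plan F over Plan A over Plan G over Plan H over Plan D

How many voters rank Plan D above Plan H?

5

Ballots ranking Plan D above Plan H: 4+1 = 5.
Ballots ranking Plan H above Plan D: 2+13+10+5 = 30.
So 5 of 35 voters prefer Plan D to Plan H.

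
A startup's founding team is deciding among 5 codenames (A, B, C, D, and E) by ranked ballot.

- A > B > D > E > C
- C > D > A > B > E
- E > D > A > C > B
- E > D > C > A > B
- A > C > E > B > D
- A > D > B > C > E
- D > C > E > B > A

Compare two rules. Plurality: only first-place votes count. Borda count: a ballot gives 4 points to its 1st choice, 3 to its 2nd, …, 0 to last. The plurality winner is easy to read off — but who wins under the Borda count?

D

Plurality first-place counts: A 3, B 0, C 1, D 1, E 2 → A.
Borda totals: A 17, B 8, C 14, D 18, E 13 → D.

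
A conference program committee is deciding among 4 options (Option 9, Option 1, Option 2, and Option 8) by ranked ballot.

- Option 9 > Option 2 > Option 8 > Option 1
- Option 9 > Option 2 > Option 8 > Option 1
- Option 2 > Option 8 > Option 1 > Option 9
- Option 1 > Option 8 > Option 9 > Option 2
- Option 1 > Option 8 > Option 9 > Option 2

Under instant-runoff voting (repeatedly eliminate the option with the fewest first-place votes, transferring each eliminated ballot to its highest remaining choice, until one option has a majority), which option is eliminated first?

Round 1: Option 9 2, Option 1 2, Option 2 1, Option 8 0. Option 8 has the fewest and is eliminated.
Round 2: Option 9 2, Option 1 2, Option 2 1. Option 2 has the fewest and is eliminated.
Round 3: Option 1 3, Option 9 2. Option 1 has a majority.

Option 8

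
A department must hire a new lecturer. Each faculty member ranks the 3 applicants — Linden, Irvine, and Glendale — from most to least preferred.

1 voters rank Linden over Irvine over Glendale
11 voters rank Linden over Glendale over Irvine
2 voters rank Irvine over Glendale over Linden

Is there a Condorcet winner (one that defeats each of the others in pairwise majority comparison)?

Head-to-head results (14 voters total):
Linden vs Irvine: Linden wins 12–2.
Linden vs Glendale: Linden wins 12–2.
Irvine vs Glendale: Glendale wins 11–3.
Linden beats each rival — Irvine (12–2), Glendale (12–2) — so Linden is the Condorcet winner.

Yes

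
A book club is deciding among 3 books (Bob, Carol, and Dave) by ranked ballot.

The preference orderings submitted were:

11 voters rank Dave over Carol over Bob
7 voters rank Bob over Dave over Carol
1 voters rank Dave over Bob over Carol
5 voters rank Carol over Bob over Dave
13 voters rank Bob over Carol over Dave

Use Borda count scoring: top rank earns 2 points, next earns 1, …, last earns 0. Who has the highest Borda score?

Borda scores:
  Bob: 11·0 + 7·2 + 1 + 5·1 + 13·2 = 46
  Carol: 11·1 + 7·0 + 0 + 5·2 + 13·1 = 34
  Dave: 11·2 + 7·1 + 2 + 5·0 + 13·0 = 31
Bob has the highest total.

Bob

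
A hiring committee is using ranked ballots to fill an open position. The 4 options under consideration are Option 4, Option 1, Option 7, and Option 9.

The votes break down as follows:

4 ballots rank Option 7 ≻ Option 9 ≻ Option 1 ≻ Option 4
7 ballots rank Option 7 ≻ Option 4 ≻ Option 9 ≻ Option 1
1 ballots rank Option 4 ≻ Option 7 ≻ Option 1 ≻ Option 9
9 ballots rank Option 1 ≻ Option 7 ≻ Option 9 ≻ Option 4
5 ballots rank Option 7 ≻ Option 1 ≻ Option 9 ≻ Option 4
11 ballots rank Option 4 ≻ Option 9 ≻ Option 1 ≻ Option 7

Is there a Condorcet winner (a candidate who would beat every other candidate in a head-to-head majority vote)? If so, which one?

No Condorcet winner

Head-to-head results (37 voters total):
Option 4 vs Option 1: Option 4 wins 19–18.
Option 4 vs Option 7: Option 7 wins 25–12.
Option 4 vs Option 9: Option 4 wins 19–18.
Option 1 vs Option 7: Option 1 wins 20–17.
Option 1 vs Option 9: Option 9 wins 22–15.
Option 7 vs Option 9: Option 7 wins 26–11.
No candidate beats all others: Option 4 beats Option 1 beats Option 7 beats Option 4, a majority cycle.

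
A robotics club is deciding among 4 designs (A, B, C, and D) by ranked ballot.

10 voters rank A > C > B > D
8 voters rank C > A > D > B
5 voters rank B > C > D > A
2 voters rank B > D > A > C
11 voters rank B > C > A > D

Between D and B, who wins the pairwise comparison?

B

Ballots ranking D above B: 8.
Ballots ranking B above D: 10+5+2+11 = 28.
B wins the head-to-head, 28–8.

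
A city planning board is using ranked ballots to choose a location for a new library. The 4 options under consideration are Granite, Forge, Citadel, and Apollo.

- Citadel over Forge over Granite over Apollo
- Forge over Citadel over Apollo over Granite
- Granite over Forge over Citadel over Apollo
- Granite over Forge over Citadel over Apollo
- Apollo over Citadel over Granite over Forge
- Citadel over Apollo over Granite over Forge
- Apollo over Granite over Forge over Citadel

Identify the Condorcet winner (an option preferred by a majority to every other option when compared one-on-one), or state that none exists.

No Condorcet winner

Head-to-head results (7 voters total):
Granite vs Forge: Granite wins 5–2.
Granite vs Citadel: Citadel wins 4–3.
Granite vs Apollo: Apollo wins 4–3.
Forge vs Citadel: Forge wins 4–3.
Forge vs Apollo: Forge wins 4–3.
Citadel vs Apollo: Citadel wins 5–2.
No candidate beats all others: Granite beats Forge beats Citadel beats Granite, a majority cycle.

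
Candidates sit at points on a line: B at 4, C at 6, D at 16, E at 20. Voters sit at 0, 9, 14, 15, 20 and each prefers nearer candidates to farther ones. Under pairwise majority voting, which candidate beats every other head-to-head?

With single-peaked preferences on a line, the Condorcet winner is the candidate closest to the median voter.
The median voter (position 14) is closest to D at 16.
Check: D vs B — voters closer to D: 3 of 5.

D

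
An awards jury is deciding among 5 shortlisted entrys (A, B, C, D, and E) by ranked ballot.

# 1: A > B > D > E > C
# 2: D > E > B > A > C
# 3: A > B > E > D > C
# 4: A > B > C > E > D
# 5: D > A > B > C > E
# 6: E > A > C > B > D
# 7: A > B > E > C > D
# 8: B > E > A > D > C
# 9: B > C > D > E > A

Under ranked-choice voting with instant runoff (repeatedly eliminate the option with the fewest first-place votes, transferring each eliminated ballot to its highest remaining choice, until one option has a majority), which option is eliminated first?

Round 1: A 4, B 2, D 2, E 1, C 0. C has the fewest and is eliminated.
Round 2: A 4, B 2, D 2, E 1. E has the fewest and is eliminated.
Round 3: A 5, B 2, D 2. A has a majority.

C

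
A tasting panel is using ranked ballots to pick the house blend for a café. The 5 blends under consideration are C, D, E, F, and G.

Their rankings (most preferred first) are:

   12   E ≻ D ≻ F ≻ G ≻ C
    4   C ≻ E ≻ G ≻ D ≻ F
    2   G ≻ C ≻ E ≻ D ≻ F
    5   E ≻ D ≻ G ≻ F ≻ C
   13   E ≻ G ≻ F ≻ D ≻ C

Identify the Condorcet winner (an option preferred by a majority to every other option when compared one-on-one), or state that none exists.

Head-to-head results (36 voters total):
C vs D: D wins 30–6.
C vs E: E wins 30–6.
C vs F: F wins 30–6.
C vs G: G wins 32–4.
D vs E: E wins 36–0.
D vs F: D wins 23–13.
D vs G: G wins 19–17.
E vs F: E wins 36–0.
E vs G: E wins 34–2.
F vs G: G wins 24–12.
E beats each rival — C (30–6), D (36–0), F (36–0), G (34–2) — so E is the Condorcet winner.

E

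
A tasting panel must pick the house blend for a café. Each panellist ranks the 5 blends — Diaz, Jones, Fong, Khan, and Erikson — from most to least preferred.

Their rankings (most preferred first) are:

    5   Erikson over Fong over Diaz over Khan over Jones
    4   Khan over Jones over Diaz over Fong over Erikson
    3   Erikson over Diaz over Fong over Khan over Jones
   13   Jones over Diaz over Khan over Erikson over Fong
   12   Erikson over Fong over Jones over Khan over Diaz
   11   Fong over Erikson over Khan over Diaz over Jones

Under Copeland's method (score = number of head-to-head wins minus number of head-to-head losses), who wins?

Pairwise results:
  Diaz vs Jones: Jones wins 29–19.
  Diaz vs Fong: Fong wins 28–20.
  Diaz vs Khan: Khan wins 27–21.
  Diaz vs Erikson: Erikson wins 31–17.
  Jones vs Fong: Fong wins 31–17.
  Jones vs Khan: Jones wins 25–23.
  Jones vs Erikson: Erikson wins 31–17.
  Fong vs Khan: Fong wins 31–17.
  Fong vs Erikson: Erikson wins 33–15.
  Khan vs Erikson: Erikson wins 31–17.
Copeland scores (wins − losses):
  Diaz: 0 − 4 = -4
  Jones: 2 − 2 = 0
  Fong: 3 − 1 = 2
  Khan: 1 − 3 = -2
  Erikson: 4 − 0 = 4
Erikson has the best Copeland score.

Erikson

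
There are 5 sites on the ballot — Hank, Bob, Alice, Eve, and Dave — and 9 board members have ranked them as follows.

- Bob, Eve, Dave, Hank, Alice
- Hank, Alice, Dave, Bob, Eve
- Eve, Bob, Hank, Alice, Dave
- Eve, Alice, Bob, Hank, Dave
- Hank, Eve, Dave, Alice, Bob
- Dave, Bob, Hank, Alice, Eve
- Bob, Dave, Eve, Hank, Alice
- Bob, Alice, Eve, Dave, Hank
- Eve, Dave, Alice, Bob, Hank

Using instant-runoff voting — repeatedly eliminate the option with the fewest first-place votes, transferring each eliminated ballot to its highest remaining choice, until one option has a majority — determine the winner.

Round 1: Bob 3, Eve 3, Hank 2, Dave 1, Alice 0. Alice has the fewest and is eliminated.
Round 2: Bob 3, Eve 3, Hank 2, Dave 1. Dave has the fewest and is eliminated.
Round 3: Bob 4, Eve 3, Hank 2. Hank has the fewest and is eliminated.
Round 4: Bob 5, Eve 4. Bob has a majority.

Bob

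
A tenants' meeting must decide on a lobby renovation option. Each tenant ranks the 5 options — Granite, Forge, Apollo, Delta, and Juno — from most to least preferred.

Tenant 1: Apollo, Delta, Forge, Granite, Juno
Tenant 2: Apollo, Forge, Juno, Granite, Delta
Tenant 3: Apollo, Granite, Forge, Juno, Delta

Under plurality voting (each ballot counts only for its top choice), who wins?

Apollo

First-place vote totals:
  Granite: 0
  Forge: 0
  Apollo: 3
  Delta: 0
  Juno: 0
Apollo has the most first-place votes.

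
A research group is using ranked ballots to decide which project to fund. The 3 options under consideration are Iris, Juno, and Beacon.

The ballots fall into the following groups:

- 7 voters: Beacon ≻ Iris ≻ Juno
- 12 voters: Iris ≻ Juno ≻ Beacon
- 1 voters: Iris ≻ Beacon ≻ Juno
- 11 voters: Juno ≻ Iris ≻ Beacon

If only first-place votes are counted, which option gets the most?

First-place vote totals:
  Iris: 13
  Juno: 11
  Beacon: 7
Iris has the most first-place votes.

Iris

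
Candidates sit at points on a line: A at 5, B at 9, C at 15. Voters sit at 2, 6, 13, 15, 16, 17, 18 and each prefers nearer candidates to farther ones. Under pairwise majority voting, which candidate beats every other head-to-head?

C

With single-peaked preferences on a line, the Condorcet winner is the candidate closest to the median voter.
The median voter (position 15) is closest to C at 15.
Check: C vs A — voters closer to C: 5 of 7.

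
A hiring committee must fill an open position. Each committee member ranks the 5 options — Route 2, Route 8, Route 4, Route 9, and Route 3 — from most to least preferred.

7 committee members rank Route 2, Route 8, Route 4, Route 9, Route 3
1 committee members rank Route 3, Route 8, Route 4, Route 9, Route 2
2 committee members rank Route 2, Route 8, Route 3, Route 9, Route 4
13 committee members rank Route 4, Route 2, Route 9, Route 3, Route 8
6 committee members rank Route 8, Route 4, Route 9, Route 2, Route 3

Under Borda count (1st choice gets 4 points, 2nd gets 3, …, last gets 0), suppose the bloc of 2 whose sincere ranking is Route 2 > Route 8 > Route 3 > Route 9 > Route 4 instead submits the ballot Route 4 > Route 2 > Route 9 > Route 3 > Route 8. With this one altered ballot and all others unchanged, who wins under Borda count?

Borda totals with the altered ballot: Route 2 79, Route 8 48, Route 4 94, Route 9 50, Route 3 19.
The winner is unchanged: still Route 4.

Route 4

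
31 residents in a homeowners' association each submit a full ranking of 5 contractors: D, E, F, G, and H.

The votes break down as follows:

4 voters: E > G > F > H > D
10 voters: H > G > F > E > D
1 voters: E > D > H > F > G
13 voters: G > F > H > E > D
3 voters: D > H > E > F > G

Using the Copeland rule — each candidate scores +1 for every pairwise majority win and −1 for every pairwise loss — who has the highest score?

Pairwise results:
  D vs E: E wins 28–3.
  D vs F: F wins 27–4.
  D vs G: G wins 27–4.
  D vs H: H wins 27–4.
  E vs F: F wins 23–8.
  E vs G: G wins 23–8.
  E vs H: H wins 26–5.
  F vs G: G wins 27–4.
  F vs H: F wins 17–14.
  G vs H: G wins 17–14.
Copeland scores (wins − losses):
  D: 0 − 4 = -4
  E: 1 − 3 = -2
  F: 3 − 1 = 2
  G: 4 − 0 = 4
  H: 2 − 2 = 0
G has the best Copeland score.

G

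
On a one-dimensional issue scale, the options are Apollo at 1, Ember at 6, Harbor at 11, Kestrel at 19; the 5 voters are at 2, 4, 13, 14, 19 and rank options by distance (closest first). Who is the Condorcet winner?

With single-peaked preferences on a line, the Condorcet winner is the candidate closest to the median voter.
The median voter (position 13) is closest to Harbor at 11.
Check: Harbor vs Apollo — voters closer to Harbor: 3 of 5.

Harbor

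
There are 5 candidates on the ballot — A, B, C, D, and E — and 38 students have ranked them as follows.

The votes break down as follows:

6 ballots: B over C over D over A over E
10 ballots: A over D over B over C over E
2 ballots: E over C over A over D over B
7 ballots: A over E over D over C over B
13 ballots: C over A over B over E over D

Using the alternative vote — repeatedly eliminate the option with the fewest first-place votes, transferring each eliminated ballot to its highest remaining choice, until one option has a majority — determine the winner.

Round 1: A 17, C 13, B 6, E 2, D 0. D has the fewest and is eliminated.
Round 2: A 17, C 13, B 6, E 2. E has the fewest and is eliminated.
Round 3: A 17, C 15, B 6. B has the fewest and is eliminated.
Round 4: C 21, A 17. C has a majority.

C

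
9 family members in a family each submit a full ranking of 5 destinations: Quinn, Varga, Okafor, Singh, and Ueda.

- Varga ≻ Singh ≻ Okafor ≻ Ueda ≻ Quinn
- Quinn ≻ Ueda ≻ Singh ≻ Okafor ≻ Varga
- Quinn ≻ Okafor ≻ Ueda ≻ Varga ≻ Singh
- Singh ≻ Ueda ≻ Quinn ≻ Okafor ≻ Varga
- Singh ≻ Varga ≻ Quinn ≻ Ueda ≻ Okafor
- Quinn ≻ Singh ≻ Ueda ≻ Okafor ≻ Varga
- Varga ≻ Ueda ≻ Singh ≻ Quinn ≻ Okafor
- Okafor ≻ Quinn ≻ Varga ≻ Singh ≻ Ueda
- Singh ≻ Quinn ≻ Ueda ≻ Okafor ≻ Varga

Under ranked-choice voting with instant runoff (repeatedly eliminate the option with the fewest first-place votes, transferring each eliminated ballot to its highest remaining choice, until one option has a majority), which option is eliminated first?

Ueda

Round 1: Quinn 3, Singh 3, Varga 2, Okafor 1, Ueda 0. Ueda has the fewest and is eliminated.
Round 2: Quinn 3, Singh 3, Varga 2, Okafor 1. Okafor has the fewest and is eliminated.
Round 3: Quinn 4, Singh 3, Varga 2. Varga has the fewest and is eliminated.
Round 4: Singh 5, Quinn 4. Singh has a majority.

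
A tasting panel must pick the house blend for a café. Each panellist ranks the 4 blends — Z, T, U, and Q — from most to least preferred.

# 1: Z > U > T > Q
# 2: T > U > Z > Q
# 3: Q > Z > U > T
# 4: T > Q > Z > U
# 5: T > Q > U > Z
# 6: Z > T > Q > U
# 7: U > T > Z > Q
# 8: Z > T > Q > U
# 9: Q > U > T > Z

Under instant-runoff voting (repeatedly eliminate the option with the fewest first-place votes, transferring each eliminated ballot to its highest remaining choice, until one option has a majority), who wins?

Round 1: Z 3, T 3, Q 2, U 1. U has the fewest and is eliminated.
Round 2: T 4, Z 3, Q 2. Q has the fewest and is eliminated.
Round 3: T 5, Z 4. T has a majority.

T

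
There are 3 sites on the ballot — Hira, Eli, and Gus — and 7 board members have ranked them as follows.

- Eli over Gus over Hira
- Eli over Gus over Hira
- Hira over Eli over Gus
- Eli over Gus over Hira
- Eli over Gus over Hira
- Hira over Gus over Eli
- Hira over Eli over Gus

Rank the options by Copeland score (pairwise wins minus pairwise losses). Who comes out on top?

Pairwise results:
  Hira vs Eli: Eli wins 4–3.
  Hira vs Gus: Gus wins 4–3.
  Eli vs Gus: Eli wins 6–1.
Copeland scores (wins − losses):
  Hira: 0 − 2 = -2
  Eli: 2 − 0 = 2
  Gus: 1 − 1 = 0
Eli has the best Copeland score.

Eli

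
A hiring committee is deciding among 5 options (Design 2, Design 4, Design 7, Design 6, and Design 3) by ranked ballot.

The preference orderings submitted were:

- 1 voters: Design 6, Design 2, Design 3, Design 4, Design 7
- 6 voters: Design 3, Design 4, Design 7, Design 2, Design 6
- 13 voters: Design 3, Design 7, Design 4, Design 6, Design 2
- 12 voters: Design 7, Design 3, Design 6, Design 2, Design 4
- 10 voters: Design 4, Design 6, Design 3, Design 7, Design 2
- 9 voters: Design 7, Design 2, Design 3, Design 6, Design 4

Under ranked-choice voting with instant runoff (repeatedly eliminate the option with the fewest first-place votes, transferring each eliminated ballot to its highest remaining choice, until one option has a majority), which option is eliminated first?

Round 1: Design 7 21, Design 3 19, Design 4 10, Design 6 1, Design 2 0. Design 2 has the fewest and is eliminated.
Round 2: Design 7 21, Design 3 19, Design 4 10, Design 6 1. Design 6 has the fewest and is eliminated.
Round 3: Design 7 21, Design 3 20, Design 4 10. Design 4 has the fewest and is eliminated.
Round 4: Design 3 30, Design 7 21. Design 3 has a majority.

Design 2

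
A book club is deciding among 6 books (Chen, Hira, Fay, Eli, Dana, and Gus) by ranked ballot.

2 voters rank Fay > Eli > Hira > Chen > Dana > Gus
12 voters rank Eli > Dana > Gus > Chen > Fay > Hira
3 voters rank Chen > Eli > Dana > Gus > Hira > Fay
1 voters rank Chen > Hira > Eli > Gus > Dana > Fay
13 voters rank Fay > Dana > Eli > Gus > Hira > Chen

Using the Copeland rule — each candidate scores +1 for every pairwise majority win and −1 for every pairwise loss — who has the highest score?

Pairwise results:
  Chen vs Hira: Chen wins 16–15.
  Chen vs Fay: Chen wins 16–15.
  Chen vs Eli: Eli wins 27–4.
  Chen vs Dana: Dana wins 25–6.
  Chen vs Gus: Gus wins 25–6.
  Hira vs Fay: Fay wins 27–4.
  Hira vs Eli: Eli wins 30–1.
  Hira vs Dana: Dana wins 28–3.
  Hira vs Gus: Gus wins 28–3.
  Fay vs Eli: Eli wins 16–15.
  Fay vs Dana: Dana wins 16–15.
  Fay vs Gus: Gus wins 16–15.
  Eli vs Dana: Eli wins 18–13.
  Eli vs Gus: Eli wins 31–0.
  Dana vs Gus: Dana wins 30–1.
Copeland scores (wins − losses):
  Chen: 2 − 3 = -1
  Hira: 0 − 5 = -5
  Fay: 1 − 4 = -3
  Eli: 5 − 0 = 5
  Dana: 4 − 1 = 3
  Gus: 3 − 2 = 1
Eli has the best Copeland score.

Eli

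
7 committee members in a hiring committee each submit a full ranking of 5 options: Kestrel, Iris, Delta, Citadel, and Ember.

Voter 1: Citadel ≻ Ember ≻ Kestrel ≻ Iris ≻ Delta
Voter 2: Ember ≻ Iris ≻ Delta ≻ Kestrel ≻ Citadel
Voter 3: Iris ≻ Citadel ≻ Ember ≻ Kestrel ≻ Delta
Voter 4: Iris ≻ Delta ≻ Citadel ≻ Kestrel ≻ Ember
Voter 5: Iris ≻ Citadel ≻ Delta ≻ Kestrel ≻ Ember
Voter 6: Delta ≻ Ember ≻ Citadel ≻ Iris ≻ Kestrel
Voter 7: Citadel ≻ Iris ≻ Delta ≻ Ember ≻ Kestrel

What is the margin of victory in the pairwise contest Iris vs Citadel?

Ballots ranking Iris above Citadel: 4.
Ballots ranking Citadel above Iris: 3.
Iris wins 4–3, a margin of 1.

1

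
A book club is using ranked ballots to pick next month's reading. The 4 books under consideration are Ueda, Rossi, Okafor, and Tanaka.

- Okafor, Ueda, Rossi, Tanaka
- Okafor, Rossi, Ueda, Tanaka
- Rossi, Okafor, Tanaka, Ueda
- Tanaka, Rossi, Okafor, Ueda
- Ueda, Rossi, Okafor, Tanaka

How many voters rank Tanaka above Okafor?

Ballots ranking Tanaka above Okafor: 1.
Ballots ranking Okafor above Tanaka: 4.
So 1 of 5 voters prefer Tanaka to Okafor.

1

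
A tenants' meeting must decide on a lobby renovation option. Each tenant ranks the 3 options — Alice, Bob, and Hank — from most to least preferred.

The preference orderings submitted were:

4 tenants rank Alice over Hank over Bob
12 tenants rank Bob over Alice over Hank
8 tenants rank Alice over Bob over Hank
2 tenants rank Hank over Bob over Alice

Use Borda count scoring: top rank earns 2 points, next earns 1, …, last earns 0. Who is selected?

Borda scores:
  Alice: 4·2 + 12·1 + 8·2 + 2·0 = 36
  Bob: 4·0 + 12·2 + 8·1 + 2·1 = 34
  Hank: 4·1 + 12·0 + 8·0 + 2·2 = 8
Alice has the highest total.

Alice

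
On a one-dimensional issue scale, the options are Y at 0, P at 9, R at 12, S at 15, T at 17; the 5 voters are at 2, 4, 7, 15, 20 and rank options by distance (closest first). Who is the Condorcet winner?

P

With single-peaked preferences on a line, the Condorcet winner is the candidate closest to the median voter.
The median voter (position 7) is closest to P at 9.
Check: P vs R — voters closer to P: 3 of 5.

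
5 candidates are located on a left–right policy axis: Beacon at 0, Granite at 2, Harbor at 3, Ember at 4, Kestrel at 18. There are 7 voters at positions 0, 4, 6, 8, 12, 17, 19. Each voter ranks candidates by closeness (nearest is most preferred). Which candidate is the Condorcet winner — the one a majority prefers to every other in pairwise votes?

Ember

With single-peaked preferences on a line, the Condorcet winner is the candidate closest to the median voter.
The median voter (position 8) is closest to Ember at 4.
Check: Ember vs Granite — voters closer to Ember: 6 of 7.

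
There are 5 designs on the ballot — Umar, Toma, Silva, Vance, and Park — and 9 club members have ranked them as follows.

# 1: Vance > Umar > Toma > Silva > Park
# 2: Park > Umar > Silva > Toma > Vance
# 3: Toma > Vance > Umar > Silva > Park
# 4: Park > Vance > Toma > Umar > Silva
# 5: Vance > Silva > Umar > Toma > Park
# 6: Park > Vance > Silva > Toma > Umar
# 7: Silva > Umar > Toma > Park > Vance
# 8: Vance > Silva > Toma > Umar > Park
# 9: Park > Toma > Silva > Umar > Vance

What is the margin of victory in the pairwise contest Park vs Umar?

Ballots ranking Park above Umar: 4.
Ballots ranking Umar above Park: 5.
Umar wins 5–4, a margin of 1.

1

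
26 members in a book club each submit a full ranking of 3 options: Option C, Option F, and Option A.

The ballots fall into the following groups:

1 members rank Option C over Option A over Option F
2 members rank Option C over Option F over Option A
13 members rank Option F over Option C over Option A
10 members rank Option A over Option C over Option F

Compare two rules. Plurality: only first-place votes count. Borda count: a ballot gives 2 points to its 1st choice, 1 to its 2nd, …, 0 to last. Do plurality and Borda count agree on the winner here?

Plurality first-place counts: Option C 3, Option F 13, Option A 10 → Option F.
Borda totals: Option C 29, Option F 28, Option A 21 → Option C.
The two rules disagree: plurality picks Option F, Borda picks Option C.

No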